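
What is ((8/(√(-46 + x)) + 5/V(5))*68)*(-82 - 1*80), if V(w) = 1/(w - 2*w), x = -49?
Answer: 275400 + 88128*I*√95/95 ≈ 2.754e+5 + 9041.7*I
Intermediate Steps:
V(w) = -1/w (V(w) = 1/(-w) = -1/w)
((8/(√(-46 + x)) + 5/V(5))*68)*(-82 - 1*80) = ((8/(√(-46 - 49)) + 5/((-1/5)))*68)*(-82 - 1*80) = ((8/(√(-95)) + 5/((-1*⅕)))*68)*(-82 - 80) = ((8/((I*√95)) + 5/(-⅕))*68)*(-162) = ((8*(-I*√95/95) + 5*(-5))*68)*(-162) = ((-8*I*√95/95 - 25)*68)*(-162) = ((-25 - 8*I*√95/95)*68)*(-162) = (-1700 - 544*I*√95/95)*(-162) = 275400 + 88128*I*√95/95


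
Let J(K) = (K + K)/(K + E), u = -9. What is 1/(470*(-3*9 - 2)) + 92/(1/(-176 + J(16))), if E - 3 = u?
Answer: -216684289/13630 ≈ -15898.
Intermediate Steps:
E = -6 (E = 3 - 9 = -6)
J(K) = 2*K/(-6 + K) (J(K) = (K + K)/(K - 6) = (2*K)/(-6 + K) = 2*K/(-6 + K))
1/(470*(-3*9 - 2)) + 92/(1/(-176 + J(16))) = 1/(470*(-3*9 - 2)) + 92/(1/(-176 + 2*16/(-6 + 16))) = 1/(470*(-27 - 2)) + 92/(1/(-176 + 2*16/10)) = (1/470)/(-29) + 92/(1/(-176 + 2*16*(⅒))) = (1/470)*(-1/29) + 92/(1/(-176 + 16/5)) = -1/13630 + 92/(1/(-864/5)) = -1/13630 + 92/(-5/864) = -1/13630 + 92*(-864/5) = -1/13630 - 79488/5 = -216684289/13630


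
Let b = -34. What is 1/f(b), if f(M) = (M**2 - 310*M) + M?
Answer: 1/11662 ≈ 8.5749e-5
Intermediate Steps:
f(M) = M**2 - 309*M
1/f(b) = 1/(-34*(-309 - 34)) = 1/(-34*(-343)) = 1/11662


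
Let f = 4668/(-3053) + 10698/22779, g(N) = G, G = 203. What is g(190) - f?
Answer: 4730387213/23181429 ≈ 204.06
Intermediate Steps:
g(N) = 203
f = -24557126/23181429 (f = 4668*(-1/3053) + 10698*(1/22779) = -4668/3053 + 3566/7593 = -24557126/23181429 ≈ -1.0593)
g(190) - f = 203 - 1*(-24557126/23181429) = 203 + 24557126/23181429 = 4730387213/23181429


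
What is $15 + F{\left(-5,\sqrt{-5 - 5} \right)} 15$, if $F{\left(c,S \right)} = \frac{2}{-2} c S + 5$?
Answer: $90 + 75 i \sqrt{10} \approx 90.0 + 237.17 i$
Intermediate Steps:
$F{\left(c,S \right)} = 5 - S c$ ($F{\left(c,S \right)} = 2 \left(- \frac{1}{2}\right) c S + 5 = - c S + 5 = - S c + 5 = 5 - S c$)
$15 + F{\left(-5,\sqrt{-5 - 5} \right)} 15 = 15 + \left(5 - \sqrt{-5 - 5} \left(-5\right)\right) 15 = 15 + \left(5 - \sqrt{-10} \left(-5\right)\right) 15 = 15 + \left(5 - i \sqrt{10} \left(-5\right)\right) 15 = 15 + \left(5 + 5 i \sqrt{10}\right) 15 = 15 + \left(75 + 75 i \sqrt{10}\right) = 90 + 75 i \sqrt{10}$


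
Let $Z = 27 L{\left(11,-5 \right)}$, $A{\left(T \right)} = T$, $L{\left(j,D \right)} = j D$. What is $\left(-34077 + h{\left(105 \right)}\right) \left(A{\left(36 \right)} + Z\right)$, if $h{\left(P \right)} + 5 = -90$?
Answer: $49515228$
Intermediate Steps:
$L{\left(j,D \right)} = D j$
$h{\left(P \right)} = -95$ ($h{\left(P \right)} = -5 - 90 = -95$)
$Z = -1485$ ($Z = 27 \left(\left(-5\right) 11\right) = 27 \left(-55\right) = -1485$)
$\left(-34077 + h{\left(105 \right)}\right) \left(A{\left(36 \right)} + Z\right) = \left(-34077 - 95\right) \left(36 - 1485\right) = \left(-34172\right) \left(-1449\right) = 49515228$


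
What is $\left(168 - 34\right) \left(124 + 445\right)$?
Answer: $76246$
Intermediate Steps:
$\left(168 - 34\right) \left(124 + 445\right) = 134 \cdot 569 = 76246$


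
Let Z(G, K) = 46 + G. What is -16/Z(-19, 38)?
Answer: -16/27 ≈ -0.59259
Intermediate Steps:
-16/Z(-19, 38) = -16/(46 - 19) = -16/27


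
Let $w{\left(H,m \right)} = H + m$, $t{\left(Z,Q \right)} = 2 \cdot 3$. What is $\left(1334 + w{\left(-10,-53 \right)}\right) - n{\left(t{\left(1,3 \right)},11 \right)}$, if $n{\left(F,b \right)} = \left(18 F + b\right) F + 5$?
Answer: $552$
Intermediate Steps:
$t{\left(Z,Q \right)} = 6$
$n{\left(F,b \right)} = 5 + F \left(b + 18 F\right)$ ($n{\left(F,b \right)} = \left(b + 18 F\right) F + 5 = F \left(b + 18 F\right) + 5 = 5 + F \left(b + 18 F\right)$)
$\left(1334 + w{\left(-10,-53 \right)}\right) - n{\left(t{\left(1,3 \right)},11 \right)} = \left(1334 - 63\right) - \left(5 + 18 \cdot 6^{2} + 6 \cdot 11\right) = \left(1334 - 63\right) - \left(5 + 18 \cdot 36 + 66\right) = 1271 - \left(5 + 648 + 66\right) = 1271 - 719 = 552$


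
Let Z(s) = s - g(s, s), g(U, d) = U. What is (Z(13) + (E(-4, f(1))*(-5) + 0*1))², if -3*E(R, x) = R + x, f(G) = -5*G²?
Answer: 225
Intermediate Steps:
E(R, x) = -R/3 - x/3 (E(R, x) = -(R + x)/3 = -R/3 - x/3)
Z(s) = 0 (Z(s) = s - s = 0)
(Z(13) + (E(-4, f(1))*(-5) + 0*1))² = (0 + ((-⅓*(-4) - (-5)*1²/3)*(-5) + 0*1))² = (0 + ((4/3 - (-5)/3)*(-5) + 0))² = (0 + ((4/3 - ⅓*(-5))*(-5) + 0))² = (0 + ((4/3 + 5/3)*(-5) + 0))² = (0 + (3*(-5) + 0))² = (0 + (-15 + 0))² = (0 - 15)² = (-15)² = 225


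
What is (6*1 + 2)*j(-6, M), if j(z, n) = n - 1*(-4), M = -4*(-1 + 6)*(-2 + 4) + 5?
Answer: -248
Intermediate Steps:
M = -35 (M = -20*2 + 5 = -4*10 + 5 = -40 + 5 = -35)
j(z, n) = 4 + n (j(z, n) = n + 4 = 4 + n)
(6*1 + 2)*j(-6, M) = (6*1 + 2)*(4 - 35) = (6 + 2)*(-31) = 8*(-31) = -248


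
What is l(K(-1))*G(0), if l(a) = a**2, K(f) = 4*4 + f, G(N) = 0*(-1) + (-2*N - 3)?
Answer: -675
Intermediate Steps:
G(N) = -3 - 2*N (G(N) = 0 + (-3 - 2*N) = -3 - 2*N)
K(f) = 16 + f
l(K(-1))*G(0) = (16 - 1)**2*(-3 - 2*0) = 15**2*(-3 + 0) = 225*(-3) = -675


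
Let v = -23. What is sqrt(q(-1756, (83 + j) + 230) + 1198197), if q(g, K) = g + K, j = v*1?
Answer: sqrt(1196731) ≈ 1094.0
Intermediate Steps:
j = -23 (j = -23*1 = -23)
q(g, K) = K + g
sqrt(q(-1756, (83 + j) + 230) + 1198197) = sqrt((((83 - 23) + 230) - 1756) + 1198197) = sqrt(((60 + 230) - 1756) + 1198197) = sqrt((290 - 1756) + 1198197) = sqrt(-1466 + 1198197) = sqrt(1196731)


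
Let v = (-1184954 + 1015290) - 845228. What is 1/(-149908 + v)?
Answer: -1/1164800 ≈ -8.5852e-7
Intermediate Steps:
v = -1014892 (v = -169664 - 845228 = -1014892)
1/(-149908 + v) = 1/(-149908 - 1014892) = 1/(-1164800) = -1/1164800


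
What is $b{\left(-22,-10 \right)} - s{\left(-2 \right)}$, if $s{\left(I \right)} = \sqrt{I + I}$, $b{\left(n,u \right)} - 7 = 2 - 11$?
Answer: $-2 - 2 i \approx -2.0 - 2.0 i$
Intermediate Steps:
$b{\left(n,u \right)} = -2$ ($b{\left(n,u \right)} = 7 + \left(2 - 11\right) = 7 - 9 = -2$)
$s{\left(I \right)} = \sqrt{2} \sqrt{I}$ ($s{\left(I \right)} = \sqrt{2 I} = \sqrt{2} \sqrt{I}$)
$b{\left(-22,-10 \right)} - s{\left(-2 \right)} = -2 - \sqrt{2} \sqrt{-2} = -2 - \sqrt{2} i \sqrt{2} = -2 - 2 i$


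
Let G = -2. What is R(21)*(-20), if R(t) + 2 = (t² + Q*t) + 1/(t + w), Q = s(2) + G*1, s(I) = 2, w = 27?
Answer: -105365/12 ≈ -8780.4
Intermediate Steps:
Q = 0 (Q = 2 - 2*1 = 2 - 2 = 0)
R(t) = -2 + t² + 1/(27 + t) (R(t) = -2 + ((t² + 0*t) + 1/(t + 27)) = -2 + ((t² + 0) + 1/(27 + t)) = -2 + (t² + 1/(27 + t)) = -2 + t² + 1/(27 + t))
R(21)*(-20) = ((-53 + 21³ - 2*21 + 27*21²)/(27 + 21))*(-20) = ((-53 + 9261 - 42 + 27*441)/48)*(-20) = ((-53 + 9261 - 42 + 11907)/48)*(-20) = ((1/48)*21073)*(-20) = (21073/48)*(-20) = -105365/12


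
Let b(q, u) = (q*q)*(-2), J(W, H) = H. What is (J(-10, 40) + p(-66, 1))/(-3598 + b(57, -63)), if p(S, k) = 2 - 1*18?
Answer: -3/1262 ≈ -0.0023772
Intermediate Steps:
p(S, k) = -16 (p(S, k) = 2 - 18 = -16)
b(q, u) = -2*q**2 (b(q, u) = q**2*(-2) = -2*q**2)
(J(-10, 40) + p(-66, 1))/(-3598 + b(57, -63)) = (40 - 16)/(-3598 - 2*57**2) = 24/(-3598 - 2*3249) = 24/(-3598 - 6498) = 24/(-10096) = 24*(-1/10096) = -3/1262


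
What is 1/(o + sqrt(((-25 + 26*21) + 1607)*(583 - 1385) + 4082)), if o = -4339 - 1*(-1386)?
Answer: -2953/10422783 - I*sqrt(1702574)/10422783 ≈ -0.00028332 - 0.00012519*I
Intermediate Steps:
o = -2953 (o = -4339 + 1386 = -2953)
1/(o + sqrt(((-25 + 26*21) + 1607)*(583 - 1385) + 4082)) = 1/(-2953 + sqrt(((-25 + 26*21) + 1607)*(583 - 1385) + 4082)) = 1/(-2953 + sqrt(((-25 + 546) + 1607)*(-802) + 4082)) = 1/(-2953 + sqrt((521 + 1607)*(-802) + 4082)) = 1/(-2953 + sqrt(2128*(-802) + 4082)) = 1/(-2953 + sqrt(-1706656 + 4082)) = 1/(-2953 + sqrt(-1702574)) = 1/(-2953 + I*sqrt(1702574))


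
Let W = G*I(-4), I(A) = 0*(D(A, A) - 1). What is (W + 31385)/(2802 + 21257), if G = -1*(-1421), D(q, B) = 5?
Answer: 31385/24059 ≈ 1.3045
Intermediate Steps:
G = 1421
I(A) = 0 (I(A) = 0*(5 - 1) = 0*4 = 0)
W = 0 (W = 1421*0 = 0)
(W + 31385)/(2802 + 21257) = (0 + 31385)/(2802 + 21257) = 31385/24059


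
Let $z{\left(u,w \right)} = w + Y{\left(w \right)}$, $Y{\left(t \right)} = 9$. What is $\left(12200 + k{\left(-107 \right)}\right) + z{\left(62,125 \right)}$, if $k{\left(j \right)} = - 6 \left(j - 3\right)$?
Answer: $12994$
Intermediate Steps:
$k{\left(j \right)} = 18 - 6 j$ ($k{\left(j \right)} = - 6 \left(-3 + j\right) = 18 - 6 j$)
$z{\left(u,w \right)} = 9 + w$ ($z{\left(u,w \right)} = w + 9 = 9 + w$)
$\left(12200 + k{\left(-107 \right)}\right) + z{\left(62,125 \right)} = \left(12200 + \left(18 - -642\right)\right) + \left(9 + 125\right) = \left(12200 + \left(18 + 642\right)\right) + 134 = \left(12200 + 660\right) + 134 = 12860 + 134 = 12994$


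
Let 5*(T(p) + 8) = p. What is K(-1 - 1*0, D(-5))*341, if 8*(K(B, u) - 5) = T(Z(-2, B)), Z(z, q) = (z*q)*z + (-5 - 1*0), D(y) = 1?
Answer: 51491/40 ≈ 1287.3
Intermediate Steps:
Z(z, q) = -5 + q*z**2 (Z(z, q) = (q*z)*z + (-5 + 0) = q*z**2 - 5 = -5 + q*z**2)
T(p) = -8 + p/5
K(B, u) = 31/8 + B/10 (K(B, u) = 5 + (-8 + (-5 + B*(-2)**2)/5)/8 = 5 + (-8 + (-5 + B*4)/5)/8 = 5 + (-8 + (-5 + 4*B)/5)/8 = 5 + (-8 + (-1 + 4*B/5))/8 = 5 + (-9 + 4*B/5)/8 = 5 + (-9/8 + B/10) = 31/8 + B/10)
K(-1 - 1*0, D(-5))*341 = (31/8 + (-1 - 1*0)/10)*341 = (31/8 + (-1 + 0)/10)*341 = (31/8 + (1/10)*(-1))*341 = (31/8 - 1/10)*341 = (151/40)*341 = 51491/40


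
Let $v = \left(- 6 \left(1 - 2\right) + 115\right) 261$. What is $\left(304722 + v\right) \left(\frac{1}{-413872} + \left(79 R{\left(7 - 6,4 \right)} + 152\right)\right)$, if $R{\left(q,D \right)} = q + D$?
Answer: $\frac{76134957846849}{413872} \approx 1.8396 \cdot 10^{8}$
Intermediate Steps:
$v = 31581$ ($v = \left(\left(-6\right) \left(-1\right) + 115\right) 261 = \left(6 + 115\right) 261 = 121 \cdot 261 = 31581$)
$R{\left(q,D \right)} = D + q$
$\left(304722 + v\right) \left(\frac{1}{-413872} + \left(79 R{\left(7 - 6,4 \right)} + 152\right)\right) = \left(304722 + 31581\right) \left(\frac{1}{-413872} + \left(79 \left(4 + \left(7 - 6\right)\right) + 152\right)\right) = 336303 \left(- \frac{1}{413872} + \left(79 \left(4 + \left(7 - 6\right)\right) + 152\right)\right) = 336303 \left(- \frac{1}{413872} + \left(79 \left(4 + 1\right) + 152\right)\right) = 336303 \left(- \frac{1}{413872} + \left(79 \cdot 5 + 152\right)\right) = 336303 \left(- \frac{1}{413872} + \left(395 + 152\right)\right) = 336303 \left(- \frac{1}{413872} + 547\right) = 336303 \cdot \frac{226387983}{413872} = \frac{76134957846849}{413872}$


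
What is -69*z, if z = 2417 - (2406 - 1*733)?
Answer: -51336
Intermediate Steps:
z = 744 (z = 2417 - (2406 - 733) = 2417 - 1*1673 = 2417 - 1673 = 744)
-69*z = -69*744 = -51336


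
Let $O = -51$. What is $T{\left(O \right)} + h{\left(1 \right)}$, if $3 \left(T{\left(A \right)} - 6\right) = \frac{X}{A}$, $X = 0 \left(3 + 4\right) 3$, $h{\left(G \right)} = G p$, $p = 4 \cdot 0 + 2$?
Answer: $8$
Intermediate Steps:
$p = 2$ ($p = 0 + 2 = 2$)
$h{\left(G \right)} = 2 G$ ($h{\left(G \right)} = G 2 = 2 G$)
$X = 0$ ($X = 0 \cdot 7 \cdot 3 = 0 \cdot 21 = 0$)
$T{\left(A \right)} = 6$ ($T{\left(A \right)} = 6 + \frac{0 \frac{1}{A}}{3} = 6 + \frac{1}{3} \cdot 0 = 6 + 0 = 6$)
$T{\left(O \right)} + h{\left(1 \right)} = 6 + 2 \cdot 1 = 6 + 2 = 8$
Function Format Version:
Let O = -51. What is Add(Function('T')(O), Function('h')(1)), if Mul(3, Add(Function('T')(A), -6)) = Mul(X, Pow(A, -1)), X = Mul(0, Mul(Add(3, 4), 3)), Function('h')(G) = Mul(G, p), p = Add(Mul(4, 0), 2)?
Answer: 8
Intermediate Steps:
p = 2 (p = Add(0, 2) = 2)
Function('h')(G) = Mul(2, G) (Function('h')(G) = Mul(G, 2) = Mul(2, G))
X = 0 (X = Mul(0, Mul(7, 3)) = Mul(0, 21) = 0)
Function('T')(A) = 6 (Function('T')(A) = Add(6, Mul(Rational(1, 3), Mul(0, Pow(A, -1)))) = Add(6, Mul(Rational(1, 3), 0)) = Add(6, 0) = 6)
Add(Function('T')(O), Function('h')(1)) = Add(6, Mul(2, 1)) = Add(6, 2) = 8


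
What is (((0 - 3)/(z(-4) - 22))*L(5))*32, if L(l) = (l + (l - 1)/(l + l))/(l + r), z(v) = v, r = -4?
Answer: 1296/65 ≈ 19.938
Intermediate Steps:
L(l) = (l + (-1 + l)/(2*l))/(-4 + l) (L(l) = (l + (l - 1)/(l + l))/(l - 4) = (l + (-1 + l)/((2*l)))/(-4 + l) = (l + (-1 + l)*(1/(2*l)))/(-4 + l) = (l + (-1 + l)/(2*l))/(-4 + l))
(((0 - 3)/(z(-4) - 22))*L(5))*32 = (((0 - 3)/(-4 - 22))*((½)*(-1 + 5 + 2*5²)/(5*(-4 + 5))))*32 = ((-3/(-26))*((½)*(⅕)*(-1 + 5 + 2*25)/1))*32 = ((-3*(-1/26))*((½)*(⅕)*1*(-1 + 5 + 50)))*32 = (3*((½)*(⅕)*1*54)/26)*32 = ((3/26)*(27/5))*32 = (81/130)*32 = 1296/65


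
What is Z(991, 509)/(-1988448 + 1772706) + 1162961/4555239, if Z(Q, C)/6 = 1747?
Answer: 33858586144/163792728723 ≈ 0.20672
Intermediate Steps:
Z(Q, C) = 10482 (Z(Q, C) = 6*1747 = 10482)
Z(991, 509)/(-1988448 + 1772706) + 1162961/4555239 = 10482/(-1988448 + 1772706) + 1162961/4555239 = 10482/(-215742) + 1162961*(1/4555239) = 10482*(-1/215742) + 1162961/4555239 = -1747/35957 + 1162961/4555239 = 33858586144/163792728723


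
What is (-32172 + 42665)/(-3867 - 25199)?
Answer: -10493/29066 ≈ -0.36101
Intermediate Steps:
(-32172 + 42665)/(-3867 - 25199) = 10493/(-29066) = 10493*(-1/29066) = -10493/29066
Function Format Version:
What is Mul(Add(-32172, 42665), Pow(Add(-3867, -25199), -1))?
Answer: Rational(-10493, 29066) ≈ -0.36101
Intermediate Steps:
Mul(Add(-32172, 42665), Pow(Add(-3867, -25199), -1)) = Mul(10493, Pow(-29066, -1)) = Mul(10493, Rational(-1, 29066)) = Rational(-10493, 29066)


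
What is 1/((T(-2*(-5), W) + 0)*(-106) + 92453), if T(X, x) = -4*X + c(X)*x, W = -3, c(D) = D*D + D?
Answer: 1/131673 ≈ 7.5946e-6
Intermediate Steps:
c(D) = D + D**2 (c(D) = D**2 + D = D + D**2)
T(X, x) = -4*X + X*x*(1 + X) (T(X, x) = -4*X + (X*(1 + X))*x = -4*X + X*x*(1 + X))
1/((T(-2*(-5), W) + 0)*(-106) + 92453) = 1/(((-2*(-5))*(-4 - 3*(1 - 2*(-5))) + 0)*(-106) + 92453) = 1/((10*(-4 - 3*(1 + 10)) + 0)*(-106) + 92453) = 1/((10*(-4 - 3*11) + 0)*(-106) + 92453) = 1/((10*(-4 - 33) + 0)*(-106) + 92453) = 1/((10*(-37) + 0)*(-106) + 92453) = 1/((-370 + 0)*(-106) + 92453) = 1/(-370*(-106) + 92453) = 1/(39220 + 92453) = 1/131673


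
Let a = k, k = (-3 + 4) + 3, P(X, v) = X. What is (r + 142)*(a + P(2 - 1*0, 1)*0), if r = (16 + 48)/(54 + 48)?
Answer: 29096/51 ≈ 570.51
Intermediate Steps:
k = 4 (k = 1 + 3 = 4)
a = 4
r = 32/51 (r = 64/102 = 64*(1/102) = 32/51 ≈ 0.62745)
(r + 142)*(a + P(2 - 1*0, 1)*0) = (32/51 + 142)*(4 + (2 - 1*0)*0) = 7274*(4 + (2 + 0)*0)/51 = 7274*(4 + 2*0)/51 = 7274*(4 + 0)/51 = (7274/51)*4 = 29096/51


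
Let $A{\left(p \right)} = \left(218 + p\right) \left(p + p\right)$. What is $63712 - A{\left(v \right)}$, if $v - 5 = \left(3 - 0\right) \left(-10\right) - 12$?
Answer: $77106$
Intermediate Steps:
$v = -37$ ($v = 5 + \left(\left(3 - 0\right) \left(-10\right) - 12\right) = 5 + \left(\left(3 + 0\right) \left(-10\right) - 12\right) = 5 + \left(3 \left(-10\right) - 12\right) = 5 - 42 = -37$)
$A{\left(p \right)} = 2 p \left(218 + p\right)$ ($A{\left(p \right)} = \left(218 + p\right) 2 p = 2 p \left(218 + p\right)$)
$63712 - A{\left(v \right)} = 63712 - 2 \left(-37\right) \left(218 - 37\right) = 63712 - 2 \left(-37\right) 181 = 63712 - -13394 = 63712 + 13394 = 77106$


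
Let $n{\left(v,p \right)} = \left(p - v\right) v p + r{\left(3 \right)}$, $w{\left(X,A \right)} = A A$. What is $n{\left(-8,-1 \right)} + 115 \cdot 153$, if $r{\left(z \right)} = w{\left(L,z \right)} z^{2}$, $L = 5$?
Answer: $17732$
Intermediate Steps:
$w{\left(X,A \right)} = A^{2}$
$r{\left(z \right)} = z^{4}$ ($r{\left(z \right)} = z^{2} z^{2} = z^{4}$)
$n{\left(v,p \right)} = 81 + p v \left(p - v\right)$ ($n{\left(v,p \right)} = \left(p - v\right) v p + 3^{4} = v \left(p - v\right) p + 81 = p v \left(p - v\right) + 81 = 81 + p v \left(p - v\right)$)
$n{\left(-8,-1 \right)} + 115 \cdot 153 = \left(81 - 8 \left(-1\right)^{2} - - \left(-8\right)^{2}\right) + 115 \cdot 153 = \left(81 - 8 - \left(-1\right) 64\right) + 17595 = \left(81 - 8 + 64\right) + 17595 = 137 + 17595 = 17732$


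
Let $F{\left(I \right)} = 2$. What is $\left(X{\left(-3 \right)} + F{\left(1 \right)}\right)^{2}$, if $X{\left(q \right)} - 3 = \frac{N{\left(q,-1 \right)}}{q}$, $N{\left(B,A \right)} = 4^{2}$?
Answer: $\frac{1}{9} \approx 0.11111$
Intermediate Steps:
$N{\left(B,A \right)} = 16$
$X{\left(q \right)} = 3 + \frac{16}{q}$
$\left(X{\left(-3 \right)} + F{\left(1 \right)}\right)^{2} = \left(\left(3 + \frac{16}{-3}\right) + 2\right)^{2} = \left(\left(3 + 16 \left(- \frac{1}{3}\right)\right) + 2\right)^{2} = \left(\left(3 - \frac{16}{3}\right) + 2\right)^{2} = \left(- \frac{7}{3} + 2\right)^{2} = \left(- \frac{1}{3}\right)^{2} = \frac{1}{9}$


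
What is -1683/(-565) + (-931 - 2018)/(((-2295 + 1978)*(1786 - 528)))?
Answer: 672823023/225314090 ≈ 2.9862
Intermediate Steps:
-1683/(-565) + (-931 - 2018)/(((-2295 + 1978)*(1786 - 528))) = -1683*(-1/565) - 2949/((-317*1258)) = 1683/565 - 2949/(-398786) = 1683/565 - 2949*(-1/398786) = 1683/565 + 2949/398786 = 672823023/225314090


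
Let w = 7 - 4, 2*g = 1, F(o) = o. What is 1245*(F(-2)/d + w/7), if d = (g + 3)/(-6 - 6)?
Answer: 63495/7 ≈ 9070.7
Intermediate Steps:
g = ½ (g = (½)*1 = ½ ≈ 0.50000)
d = -7/24 (d = (½ + 3)/(-6 - 6) = (7/2)/(-12) = (7/2)*(-1/12) = -7/24 ≈ -0.29167)
w = 3
1245*(F(-2)/d + w/7) = 1245*(-2/(-7/24) + 3/7) = 1245*(-2*(-24/7) + 3*(⅐)) = 1245*(48/7 + 3/7) = 1245*(51/7) = 63495/7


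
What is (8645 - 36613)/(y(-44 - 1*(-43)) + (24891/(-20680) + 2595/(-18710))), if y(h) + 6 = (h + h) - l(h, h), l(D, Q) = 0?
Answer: 1082145687040/361475761 ≈ 2993.7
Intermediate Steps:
y(h) = -6 + 2*h (y(h) = -6 + ((h + h) - 1*0) = -6 + (2*h + 0) = -6 + 2*h)
(8645 - 36613)/(y(-44 - 1*(-43)) + (24891/(-20680) + 2595/(-18710))) = (8645 - 36613)/((-6 + 2*(-44 - 1*(-43))) + (24891/(-20680) + 2595/(-18710))) = -27968/((-6 + 2*(-44 + 43)) + (24891*(-1/20680) + 2595*(-1/18710))) = -27968/((-6 + 2*(-1)) + (-24891/20680 - 519/3742)) = -27968/((-6 - 2) - 51937521/38692280) = -27968/(-8 - 51937521/38692280) = -27968/(-361475761/38692280) = -27968*(-38692280/361475761) = 1082145687040/361475761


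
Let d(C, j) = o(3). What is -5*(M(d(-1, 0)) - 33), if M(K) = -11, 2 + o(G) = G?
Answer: 220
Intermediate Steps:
o(G) = -2 + G
d(C, j) = 1 (d(C, j) = -2 + 3 = 1)
-5*(M(d(-1, 0)) - 33) = -5*(-11 - 33) = -5*(-44) = 220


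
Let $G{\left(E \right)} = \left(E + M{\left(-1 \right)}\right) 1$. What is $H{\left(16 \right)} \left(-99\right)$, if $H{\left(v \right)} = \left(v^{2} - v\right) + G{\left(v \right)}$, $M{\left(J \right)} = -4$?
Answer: $-24948$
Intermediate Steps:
$G{\left(E \right)} = -4 + E$ ($G{\left(E \right)} = \left(E - 4\right) 1 = \left(-4 + E\right) 1 = -4 + E$)
$H{\left(v \right)} = -4 + v^{2}$ ($H{\left(v \right)} = \left(v^{2} - v\right) + \left(-4 + v\right) = -4 + v^{2}$)
$H{\left(16 \right)} \left(-99\right) = \left(-4 + 16^{2}\right) \left(-99\right) = \left(-4 + 256\right) \left(-99\right) = 252 \left(-99\right) = -24948$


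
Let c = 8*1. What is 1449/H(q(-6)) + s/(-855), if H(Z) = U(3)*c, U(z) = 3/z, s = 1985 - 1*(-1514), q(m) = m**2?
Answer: 1210903/6840 ≈ 177.03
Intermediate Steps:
c = 8
s = 3499 (s = 1985 + 1514 = 3499)
H(Z) = 8 (H(Z) = (3/3)*8 = (3*(1/3))*8 = 1*8 = 8)
1449/H(q(-6)) + s/(-855) = 1449/8 + 3499/(-855) = 1449*(1/8) + 3499*(-1/855) = 1449/8 - 3499/855 = 1210903/6840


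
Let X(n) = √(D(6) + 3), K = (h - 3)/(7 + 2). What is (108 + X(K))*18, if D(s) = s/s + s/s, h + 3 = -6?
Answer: 1944 + 18*√5 ≈ 1984.3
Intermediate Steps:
h = -9 (h = -3 - 6 = -9)
D(s) = 2 (D(s) = 1 + 1 = 2)
K = -4/3 (K = (-9 - 3)/(7 + 2) = -12/9 = -12*⅑ = -4/3 ≈ -1.3333)
X(n) = √5 (X(n) = √(2 + 3) = √5)
(108 + X(K))*18 = (108 + √5)*18 = 1944 + 18*√5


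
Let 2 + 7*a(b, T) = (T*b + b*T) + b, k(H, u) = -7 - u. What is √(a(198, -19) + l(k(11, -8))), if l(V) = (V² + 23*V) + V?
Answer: I*√50071/7 ≈ 31.966*I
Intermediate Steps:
a(b, T) = -2/7 + b/7 + 2*T*b/7 (a(b, T) = -2/7 + ((T*b + b*T) + b)/7 = -2/7 + ((T*b + T*b) + b)/7 = -2/7 + (2*T*b + b)/7 = -2/7 + (b + 2*T*b)/7 = -2/7 + (b/7 + 2*T*b/7) = -2/7 + b/7 + 2*T*b/7)
l(V) = V² + 24*V
√(a(198, -19) + l(k(11, -8))) = √((-2/7 + (⅐)*198 + (2/7)*(-19)*198) + (-7 - 1*(-8))*(24 + (-7 - 1*(-8)))) = √((-2/7 + 198/7 - 7524/7) + (-7 + 8)*(24 + (-7 + 8))) = √(-7328/7 + 1*(24 + 1)) = √(-7328/7 + 1*25) = √(-7328/7 + 25) = √(-7153/7) = I*√50071/7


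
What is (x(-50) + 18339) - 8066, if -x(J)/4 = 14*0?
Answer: 10273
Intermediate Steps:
x(J) = 0 (x(J) = -56*0 = -4*0 = 0)
(x(-50) + 18339) - 8066 = (0 + 18339) - 8066 = 18339 - 8066 = 10273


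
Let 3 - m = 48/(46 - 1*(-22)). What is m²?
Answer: 1521/289 ≈ 5.2630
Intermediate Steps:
m = 39/17 (m = 3 - 48/(46 - 1*(-22)) = 3 - 48/(46 + 22) = 3 - 48/68 = 3 - 1*12/17 = 3 - 12/17 = 39/17 ≈ 2.2941)
m² = (39/17)² = 1521/289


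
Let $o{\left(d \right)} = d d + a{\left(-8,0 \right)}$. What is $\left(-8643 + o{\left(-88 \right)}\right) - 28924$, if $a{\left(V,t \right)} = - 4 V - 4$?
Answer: $-29795$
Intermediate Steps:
$a{\left(V,t \right)} = -4 - 4 V$
$o{\left(d \right)} = 28 + d^{2}$ ($o{\left(d \right)} = d d - -28 = d^{2} + \left(-4 + 32\right) = d^{2} + 28 = 28 + d^{2}$)
$\left(-8643 + o{\left(-88 \right)}\right) - 28924 = \left(-8643 + \left(28 + \left(-88\right)^{2}\right)\right) - 28924 = \left(-8643 + \left(28 + 7744\right)\right) - 28924 = \left(-8643 + 7772\right) - 28924 = -871 - 28924 = -29795$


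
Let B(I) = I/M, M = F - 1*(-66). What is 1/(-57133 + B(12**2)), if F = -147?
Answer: -9/514213 ≈ -1.7502e-5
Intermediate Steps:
M = -81 (M = -147 - 1*(-66) = -147 + 66 = -81)
B(I) = -I/81 (B(I) = I/(-81) = I*(-1/81) = -I/81)
1/(-57133 + B(12**2)) = 1/(-57133 - 1/81*12**2) = 1/(-57133 - 1/81*144) = 1/(-57133 - 16/9) = 1/(-514213/9) = -9/514213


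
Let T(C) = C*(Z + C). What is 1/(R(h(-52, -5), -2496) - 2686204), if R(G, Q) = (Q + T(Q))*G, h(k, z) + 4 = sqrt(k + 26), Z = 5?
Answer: -6886591/440774236715524 - 388440*I*sqrt(26)/110193559178881 ≈ -1.5624e-8 - 1.7974e-8*I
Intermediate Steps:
T(C) = C*(5 + C)
h(k, z) = -4 + sqrt(26 + k) (h(k, z) = -4 + sqrt(k + 26) = -4 + sqrt(26 + k))
R(G, Q) = G*(Q + Q*(5 + Q)) (R(G, Q) = (Q + Q*(5 + Q))*G = G*(Q + Q*(5 + Q)))
1/(R(h(-52, -5), -2496) - 2686204) = 1/((-4 + sqrt(26 - 52))*(-2496)*(6 - 2496) - 2686204) = 1/((-4 + sqrt(-26))*(-2496)*(-2490) - 2686204) = 1/((-4 + I*sqrt(26))*(-2496)*(-2490) - 2686204) = 1/((-24860160 + 6215040*I*sqrt(26)) - 2686204) = 1/(-27546364 + 6215040*I*sqrt(26))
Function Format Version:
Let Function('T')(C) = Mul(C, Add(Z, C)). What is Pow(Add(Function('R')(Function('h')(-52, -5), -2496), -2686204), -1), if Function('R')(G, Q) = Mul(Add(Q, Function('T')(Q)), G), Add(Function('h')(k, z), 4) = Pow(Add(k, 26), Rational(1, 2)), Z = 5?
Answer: Add(Rational(-6886591, 440774236715524), Mul(Rational(-388440, 110193559178881), I, Pow(26, Rational(1, 2)))) ≈ Add(-1.5624e-8, Mul(-1.7974e-8, I))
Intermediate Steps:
Function('T')(C) = Mul(C, Add(5, C))
Function('h')(k, z) = Add(-4, Pow(Add(26, k), Rational(1, 2))) (Function('h')(k, z) = Add(-4, Pow(Add(k, 26), Rational(1, 2))) = Add(-4, Pow(Add(26, k), Rational(1, 2))))
Function('R')(G, Q) = Mul(G, Add(Q, Mul(Q, Add(5, Q)))) (Function('R')(G, Q) = Mul(Add(Q, Mul(Q, Add(5, Q))), G) = Mul(G, Add(Q, Mul(Q, Add(5, Q)))))
Pow(Add(Function('R')(Function('h')(-52, -5), -2496), -2686204), -1) = Pow(Add(Mul(Add(-4, Pow(Add(26, -52), Rational(1, 2))), -2496, Add(6, -2496)), -2686204), -1) = Pow(Add(Mul(Add(-4, Pow(-26, Rational(1, 2))), -2496, -2490), -2686204), -1) = Pow(Add(Mul(Add(-4, Mul(I, Pow(26, Rational(1, 2)))), -2496, -2490), -2686204), -1) = Pow(Add(Add(-24860160, Mul(6215040, I, Pow(26, Rational(1, 2)))), -2686204), -1) = Pow(Add(-27546364, Mul(6215040, I, Pow(26, Rational(1, 2)))), -1)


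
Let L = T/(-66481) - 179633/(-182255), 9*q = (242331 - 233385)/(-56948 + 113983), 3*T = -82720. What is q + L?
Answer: 117574625114995/82927712717751 ≈ 1.4178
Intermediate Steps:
T = -82720/3 (T = (⅓)*(-82720) = -82720/3 ≈ -27573.)
q = 994/57035 (q = ((242331 - 233385)/(-56948 + 113983))/9 = (8946/57035)/9 = (8946*(1/57035))/9 = (⅑)*(8946/57035) = 994/57035 ≈ 0.017428)
L = 50902678019/36349483965 (L = -82720/3/(-66481) - 179633/(-182255) = -82720/3*(-1/66481) - 179633*(-1/182255) = 82720/199443 + 179633/182255 = 50902678019/36349483965 ≈ 1.4004)
q + L = 994/57035 + 50902678019/36349483965 = 117574625114995/82927712717751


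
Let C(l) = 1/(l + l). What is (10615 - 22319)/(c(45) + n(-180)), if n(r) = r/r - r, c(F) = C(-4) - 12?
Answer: -13376/193 ≈ -69.306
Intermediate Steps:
C(l) = 1/(2*l)
c(F) = -97/8 (c(F) = (½)/(-4) - 12 = (½)*(-¼) - 12 = -⅛ - 12 = -97/8)
n(r) = 1 - r
(10615 - 22319)/(c(45) + n(-180)) = (10615 - 22319)/(-97/8 + (1 - 1*(-180))) = -11704/(-97/8 + (1 + 180)) = -11704/(-97/8 + 181) = -11704/1351/8 = -11704*8/1351 = -13376/193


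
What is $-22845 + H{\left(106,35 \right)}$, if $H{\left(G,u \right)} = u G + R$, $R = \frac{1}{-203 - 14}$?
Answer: $- \frac{4152296}{217} \approx -19135.0$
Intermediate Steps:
$R = - \frac{1}{217}$ ($R = \frac{1}{-217} = - \frac{1}{217} \approx -0.0046083$)
$H{\left(G,u \right)} = - \frac{1}{217} + G u$ ($H{\left(G,u \right)} = u G - \frac{1}{217} = G u - \frac{1}{217} = - \frac{1}{217} + G u$)
$-22845 + H{\left(106,35 \right)} = -22845 + \left(- \frac{1}{217} + 106 \cdot 35\right) = -22845 + \left(- \frac{1}{217} + 3710\right) = -22845 + \frac{805069}{217} = - \frac{4152296}{217}$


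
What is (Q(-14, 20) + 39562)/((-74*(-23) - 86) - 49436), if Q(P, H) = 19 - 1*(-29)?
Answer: -3961/4782 ≈ -0.82831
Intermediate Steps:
Q(P, H) = 48 (Q(P, H) = 19 + 29 = 48)
(Q(-14, 20) + 39562)/((-74*(-23) - 86) - 49436) = (48 + 39562)/((-74*(-23) - 86) - 49436) = 39610/((1702 - 86) - 49436) = 39610/(1616 - 49436) = 39610/(-47820) = 39610*(-1/47820) = -3961/4782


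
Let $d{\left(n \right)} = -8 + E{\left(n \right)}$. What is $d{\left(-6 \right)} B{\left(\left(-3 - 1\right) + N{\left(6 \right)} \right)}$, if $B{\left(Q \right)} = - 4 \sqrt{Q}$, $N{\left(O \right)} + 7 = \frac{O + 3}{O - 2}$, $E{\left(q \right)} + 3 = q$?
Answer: $34 i \sqrt{35} \approx 201.15 i$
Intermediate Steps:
$E{\left(q \right)} = -3 + q$
$N{\left(O \right)} = -7 + \frac{3 + O}{-2 + O}$ ($N{\left(O \right)} = -7 + \frac{O + 3}{O - 2} = -7 + \frac{3 + O}{-2 + O}$)
$d{\left(n \right)} = -11 + n$ ($d{\left(n \right)} = -8 + \left(-3 + n\right) = -11 + n$)
$d{\left(-6 \right)} B{\left(\left(-3 - 1\right) + N{\left(6 \right)} \right)} = \left(-11 - 6\right) \left(- 4 \sqrt{\left(-3 - 1\right) + \frac{17 - 36}{-2 + 6}}\right) = - 17 \left(- 4 \sqrt{-4 + \frac{17 - 36}{4}}\right) = - 17 \left(- 4 \sqrt{-4 + \frac{1}{4} \left(-19\right)}\right) = - 17 \left(- 4 \sqrt{-4 - \frac{19}{4}}\right) = - 17 \left(- 4 \sqrt{- \frac{35}{4}}\right) = - 17 \left(- 4 \frac{i \sqrt{35}}{2}\right) = - 17 \left(- 2 i \sqrt{35}\right) = 34 i \sqrt{35}$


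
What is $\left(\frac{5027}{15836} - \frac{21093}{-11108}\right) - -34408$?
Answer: $\frac{756621678271}{21988286} \approx 34410.0$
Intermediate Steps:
$\left(\frac{5027}{15836} - \frac{21093}{-11108}\right) - -34408 = \left(5027 \cdot \frac{1}{15836} - - \frac{21093}{11108}\right) + 34408 = \left(\frac{5027}{15836} + \frac{21093}{11108}\right) + 34408 = \frac{48733583}{21988286} + 34408 = \frac{756621678271}{21988286}$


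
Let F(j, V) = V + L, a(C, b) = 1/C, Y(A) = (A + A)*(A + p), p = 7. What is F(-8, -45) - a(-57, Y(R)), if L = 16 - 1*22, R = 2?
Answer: -2906/57 ≈ -50.982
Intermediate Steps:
L = -6 (L = 16 - 22 = -6)
Y(A) = 2*A*(7 + A) (Y(A) = (A + A)*(A + 7) = (2*A)*(7 + A) = 2*A*(7 + A))
F(j, V) = -6 + V (F(j, V) = V - 6 = -6 + V)
F(-8, -45) - a(-57, Y(R)) = (-6 - 45) - 1/(-57) = -51 - 1*(-1/57) = -51 + 1/57 = -2906/57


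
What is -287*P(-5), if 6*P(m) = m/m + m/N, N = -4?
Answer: -861/8 ≈ -107.63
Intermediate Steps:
P(m) = 1/6 - m/24 (P(m) = (m/m + m/(-4))/6 = (1 + m*(-1/4))/6 = (1 - m/4)/6 = 1/6 - m/24)
-287*P(-5) = -287*(1/6 - 1/24*(-5)) = -287*(1/6 + 5/24) = -287*3/8 = -861/8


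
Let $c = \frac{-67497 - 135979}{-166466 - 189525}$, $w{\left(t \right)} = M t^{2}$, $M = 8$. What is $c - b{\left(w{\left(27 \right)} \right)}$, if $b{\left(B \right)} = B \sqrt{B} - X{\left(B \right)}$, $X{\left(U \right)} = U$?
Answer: $\frac{2076342988}{355991} - 314928 \sqrt{2} \approx -4.3954 \cdot 10^{5}$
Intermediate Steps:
$w{\left(t \right)} = 8 t^{2}$
$b{\left(B \right)} = B^{\frac{3}{2}} - B$ ($b{\left(B \right)} = B \sqrt{B} - B = B^{\frac{3}{2}} - B$)
$c = \frac{203476}{355991}$ ($c = - \frac{203476}{-355991} = \left(-203476\right) \left(- \frac{1}{355991}\right) = \frac{203476}{355991} \approx 0.57158$)
$c - b{\left(w{\left(27 \right)} \right)} = \frac{203476}{355991} - \left(\left(8 \cdot 27^{2}\right)^{\frac{3}{2}} - 8 \cdot 27^{2}\right) = \frac{203476}{355991} - \left(\left(8 \cdot 729\right)^{\frac{3}{2}} - 8 \cdot 729\right) = \frac{203476}{355991} - \left(5832^{\frac{3}{2}} - 5832\right) = \frac{203476}{355991} - \left(314928 \sqrt{2} - 5832\right) = \frac{203476}{355991} - \left(-5832 + 314928 \sqrt{2}\right) = \frac{203476}{355991} + \left(5832 - 314928 \sqrt{2}\right) = \frac{2076342988}{355991} - 314928 \sqrt{2}$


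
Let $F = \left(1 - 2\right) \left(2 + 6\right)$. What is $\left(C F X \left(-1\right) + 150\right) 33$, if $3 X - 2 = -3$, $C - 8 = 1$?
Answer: $4158$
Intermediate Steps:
$C = 9$ ($C = 8 + 1 = 9$)
$X = - \frac{1}{3}$ ($X = \frac{2}{3} + \frac{1}{3} \left(-3\right) = \frac{2}{3} - 1 = - \frac{1}{3} \approx -0.33333$)
$F = -8$ ($F = \left(-1\right) 8 = -8$)
$\left(C F X \left(-1\right) + 150\right) 33 = \left(9 \left(-8\right) \left(- \frac{1}{3}\right) \left(-1\right) + 150\right) 33 = \left(\left(-72\right) \left(- \frac{1}{3}\right) \left(-1\right) + 150\right) 33 = \left(24 \left(-1\right) + 150\right) 33 = \left(-24 + 150\right) 33 = 126 \cdot 33 = 4158$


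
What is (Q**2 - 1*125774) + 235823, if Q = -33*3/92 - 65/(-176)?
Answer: 1803304554217/16386304 ≈ 1.1005e+5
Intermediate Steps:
Q = -2861/4048 (Q = -99*1/92 - 65*(-1/176) = -99/92 + 65/176 = -2861/4048 ≈ -0.70677)
(Q**2 - 1*125774) + 235823 = ((-2861/4048)**2 - 1*125774) + 235823 = (8185321/16386304 - 125774) + 235823 = -2060962813975/16386304 + 235823 = 1803304554217/16386304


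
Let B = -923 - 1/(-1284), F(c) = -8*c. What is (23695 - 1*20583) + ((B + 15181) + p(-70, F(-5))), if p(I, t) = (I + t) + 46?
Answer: 22323625/1284 ≈ 17386.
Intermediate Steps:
p(I, t) = 46 + I + t
B = -1185131/1284 (B = -923 - 1*(-1/1284) = -923 + 1/1284 = -1185131/1284 ≈ -923.00)
(23695 - 1*20583) + ((B + 15181) + p(-70, F(-5))) = (23695 - 1*20583) + ((-1185131/1284 + 15181) + (46 - 70 - 8*(-5))) = (23695 - 20583) + (18307273/1284 + (46 - 70 + 40)) = 3112 + (18307273/1284 + 16) = 3112 + 18327817/1284 = 22323625/1284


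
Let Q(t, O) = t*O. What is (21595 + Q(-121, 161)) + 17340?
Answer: 19454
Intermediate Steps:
Q(t, O) = O*t
(21595 + Q(-121, 161)) + 17340 = (21595 + 161*(-121)) + 17340 = (21595 - 19481) + 17340 = 2114 + 17340 = 19454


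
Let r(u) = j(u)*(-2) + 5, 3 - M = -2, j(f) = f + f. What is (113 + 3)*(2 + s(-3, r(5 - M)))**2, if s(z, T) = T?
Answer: 5684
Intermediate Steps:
j(f) = 2*f
M = 5 (M = 3 - 1*(-2) = 3 + 2 = 5)
r(u) = 5 - 4*u (r(u) = (2*u)*(-2) + 5 = -4*u + 5 = 5 - 4*u)
(113 + 3)*(2 + s(-3, r(5 - M)))**2 = (113 + 3)*(2 + (5 - 4*(5 - 1*5)))**2 = 116*(2 + (5 - 4*(5 - 5)))**2 = 116*(2 + (5 - 4*0))**2 = 116*(2 + (5 + 0))**2 = 116*(2 + 5)**2 = 116*7**2 = 116*49 = 5684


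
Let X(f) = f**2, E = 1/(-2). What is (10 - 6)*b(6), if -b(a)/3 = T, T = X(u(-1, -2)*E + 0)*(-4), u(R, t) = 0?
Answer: 0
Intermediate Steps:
E = -1/2 ≈ -0.50000
T = 0 (T = (0*(-1/2) + 0)**2*(-4) = (0 + 0)**2*(-4) = 0**2*(-4) = 0*(-4) = 0)
b(a) = 0 (b(a) = -3*0 = 0)
(10 - 6)*b(6) = (10 - 6)*0 = 4*0 = 0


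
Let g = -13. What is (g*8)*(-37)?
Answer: 3848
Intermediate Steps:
(g*8)*(-37) = -13*8*(-37) = -104*(-37) = 3848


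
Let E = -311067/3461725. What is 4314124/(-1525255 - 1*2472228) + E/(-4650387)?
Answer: -3307158287522369759/3064424960753339225 ≈ -1.0792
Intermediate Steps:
E = -311067/3461725 (E = -311067*1/3461725 = -311067/3461725 ≈ -0.089859)
4314124/(-1525255 - 1*2472228) + E/(-4650387) = 4314124/(-1525255 - 1*2472228) - 311067/3461725/(-4650387) = 4314124/(-1525255 - 2472228) - 311067/3461725*(-1/4650387) = 4314124/(-3997483) + 103689/5366120312525 = 4314124*(-1/3997483) + 103689/5366120312525 = -4314124/3997483 + 103689/5366120312525 = -3307158287522369759/3064424960753339225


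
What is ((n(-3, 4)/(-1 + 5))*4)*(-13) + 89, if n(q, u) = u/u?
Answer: 76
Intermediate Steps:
n(q, u) = 1
((n(-3, 4)/(-1 + 5))*4)*(-13) + 89 = ((1/(-1 + 5))*4)*(-13) + 89 = ((1/4)*4)*(-13) + 89 = 1*(-13) + 89 = -13 + 89 = 76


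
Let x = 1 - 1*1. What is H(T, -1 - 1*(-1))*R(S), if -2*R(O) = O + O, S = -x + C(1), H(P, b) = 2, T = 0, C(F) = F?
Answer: -2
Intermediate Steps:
x = 0 (x = 1 - 1 = 0)
S = 1 (S = -1*0 + 1 = 0 + 1 = 1)
R(O) = -O (R(O) = -(O + O)/2 = -O)
H(T, -1 - 1*(-1))*R(S) = 2*(-1*1) = 2*(-1) = -2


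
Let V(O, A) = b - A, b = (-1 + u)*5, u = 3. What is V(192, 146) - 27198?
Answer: -27334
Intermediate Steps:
b = 10 (b = (-1 + 3)*5 = 2*5 = 10)
V(O, A) = 10 - A
V(192, 146) - 27198 = (10 - 1*146) - 27198 = (10 - 146) - 27198 = -136 - 27198 = -27334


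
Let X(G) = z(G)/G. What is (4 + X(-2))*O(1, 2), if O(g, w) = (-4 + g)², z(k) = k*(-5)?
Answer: -9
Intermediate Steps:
z(k) = -5*k
X(G) = -5 (X(G) = (-5*G)/G = -5)
(4 + X(-2))*O(1, 2) = (4 - 5)*(-4 + 1)² = -1*(-3)² = -1*9 = -9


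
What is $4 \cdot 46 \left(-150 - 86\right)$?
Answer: $-43424$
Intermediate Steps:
$4 \cdot 46 \left(-150 - 86\right) = 184 \left(-236\right) = -43424$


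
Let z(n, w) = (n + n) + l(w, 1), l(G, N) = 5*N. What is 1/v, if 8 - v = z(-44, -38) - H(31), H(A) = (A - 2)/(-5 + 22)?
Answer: 17/1576 ≈ 0.010787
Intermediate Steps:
H(A) = -2/17 + A/17 (H(A) = (-2 + A)/17 = (-2 + A)*(1/17) = -2/17 + A/17)
z(n, w) = 5 + 2*n (z(n, w) = (n + n) + 5*1 = 2*n + 5 = 5 + 2*n)
v = 1576/17 (v = 8 - ((5 + 2*(-44)) - (-2/17 + (1/17)*31)) = 8 - ((5 - 88) - (-2/17 + 31/17)) = 8 - (-83 - 1*29/17) = 8 - (-83 - 29/17) = 8 - 1*(-1440/17) = 8 + 1440/17 = 1576/17 ≈ 92.706)
1/v = 1/(1576/17) = 17/1576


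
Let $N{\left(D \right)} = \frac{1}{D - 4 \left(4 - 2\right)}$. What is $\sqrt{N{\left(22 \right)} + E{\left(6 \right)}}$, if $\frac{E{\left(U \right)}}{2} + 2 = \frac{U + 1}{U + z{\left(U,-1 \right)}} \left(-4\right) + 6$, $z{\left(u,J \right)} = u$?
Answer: $\frac{\sqrt{6006}}{42} \approx 1.8452$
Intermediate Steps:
$N{\left(D \right)} = \frac{1}{-8 + D}$ ($N{\left(D \right)} = \frac{1}{D - 8} = \frac{1}{-8 + D}$)
$E{\left(U \right)} = 8 - \frac{4 \left(1 + U\right)}{U}$ ($E{\left(U \right)} = -4 + 2 \left(\frac{U + 1}{U + U} \left(-4\right) + 6\right) = -4 + 2 \left(\frac{1 + U}{2 U} \left(-4\right) + 6\right) = -4 + 2 \left(- \frac{2 \left(1 + U\right)}{U} + 6\right) = -4 + 2 \left(6 - \frac{2 \left(1 + U\right)}{U}\right) = -4 + \left(12 - \frac{4 \left(1 + U\right)}{U}\right) = 8 - \frac{4 \left(1 + U\right)}{U}$)
$\sqrt{N{\left(22 \right)} + E{\left(6 \right)}} = \sqrt{\frac{1}{-8 + 22} + \left(4 - \frac{4}{6}\right)} = \sqrt{\frac{1}{14} + \left(4 - \frac{2}{3}\right)} = \sqrt{\frac{1}{14} + \frac{10}{3}} = \sqrt{\frac{143}{42}} = \frac{\sqrt{6006}}{42}$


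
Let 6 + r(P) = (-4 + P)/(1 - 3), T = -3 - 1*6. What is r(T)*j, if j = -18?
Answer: -9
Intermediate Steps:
T = -9 (T = -3 - 6 = -9)
r(P) = -4 - P/2 (r(P) = -6 + (-4 + P)/(1 - 3) = -6 + (-4 + P)/(-2) = -6 + (-4 + P)*(-½) = -6 + (2 - P/2) = -4 - P/2)
r(T)*j = (-4 - ½*(-9))*(-18) = (-4 + 9/2)*(-18) = (½)*(-18) = -9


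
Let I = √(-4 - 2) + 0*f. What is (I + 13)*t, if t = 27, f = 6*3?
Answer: 351 + 27*I*√6 ≈ 351.0 + 66.136*I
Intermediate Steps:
f = 18
I = I*√6 (I = √(-4 - 2) + 0*18 = √(-6) + 0 = I*√6 + 0 = I*√6 ≈ 2.4495*I)
(I + 13)*t = (I*√6 + 13)*27 = (13 + I*√6)*27 = 351 + 27*I*√6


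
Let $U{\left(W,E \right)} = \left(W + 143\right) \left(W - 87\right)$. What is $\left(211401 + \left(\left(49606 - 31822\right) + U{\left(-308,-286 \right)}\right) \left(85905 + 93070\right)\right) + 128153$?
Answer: $14847926579$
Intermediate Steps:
$U{\left(W,E \right)} = \left(-87 + W\right) \left(143 + W\right)$ ($U{\left(W,E \right)} = \left(143 + W\right) \left(-87 + W\right) = \left(-87 + W\right) \left(143 + W\right)$)
$\left(211401 + \left(\left(49606 - 31822\right) + U{\left(-308,-286 \right)}\right) \left(85905 + 93070\right)\right) + 128153 = \left(211401 + \left(\left(49606 - 31822\right) + \left(-12441 + \left(-308\right)^{2} + 56 \left(-308\right)\right)\right) \left(85905 + 93070\right)\right) + 128153 = \left(211401 + \left(\left(49606 - 31822\right) - -65175\right) 178975\right) + 128153 = \left(211401 + \left(17784 + 65175\right) 178975\right) + 128153 = \left(211401 + 82959 \cdot 178975\right) + 128153 = \left(211401 + 14847587025\right) + 128153 = 14847798426 + 128153 = 14847926579$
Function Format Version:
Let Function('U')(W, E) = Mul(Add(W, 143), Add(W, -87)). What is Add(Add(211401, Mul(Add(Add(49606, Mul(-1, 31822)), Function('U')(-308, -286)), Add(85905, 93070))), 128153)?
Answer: 14847926579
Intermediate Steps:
Function('U')(W, E) = Mul(Add(-87, W), Add(143, W)) (Function('U')(W, E) = Mul(Add(143, W), Add(-87, W)) = Mul(Add(-87, W), Add(143, W)))
Add(Add(211401, Mul(Add(Add(49606, Mul(-1, 31822)), Function('U')(-308, -286)), Add(85905, 93070))), 128153) = Add(Add(211401, Mul(Add(Add(49606, Mul(-1, 31822)), Add(-12441, Pow(-308, 2), Mul(56, -308))), Add(85905, 93070))), 128153) = Add(Add(211401, Mul(Add(Add(49606, -31822), Add(-12441, 94864, -17248)), 178975)), 128153) = Add(Add(211401, Mul(Add(17784, 65175), 178975)), 128153) = Add(Add(211401, Mul(82959, 178975)), 128153) = Add(Add(211401, 14847587025), 128153) = Add(14847798426, 128153) = 14847926579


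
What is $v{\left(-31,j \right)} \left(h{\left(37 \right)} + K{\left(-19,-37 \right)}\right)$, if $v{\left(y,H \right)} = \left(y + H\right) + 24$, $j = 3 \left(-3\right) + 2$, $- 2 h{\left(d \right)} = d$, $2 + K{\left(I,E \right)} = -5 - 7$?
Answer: $455$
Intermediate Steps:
$K{\left(I,E \right)} = -14$ ($K{\left(I,E \right)} = -2 - 12 = -14$)
$h{\left(d \right)} = - \frac{d}{2}$
$j = -7$ ($j = -9 + 2 = -7$)
$v{\left(y,H \right)} = 24 + H + y$ ($v{\left(y,H \right)} = \left(H + y\right) + 24 = 24 + H + y$)
$v{\left(-31,j \right)} \left(h{\left(37 \right)} + K{\left(-19,-37 \right)}\right) = \left(24 - 7 - 31\right) \left(\left(- \frac{1}{2}\right) 37 - 14\right) = - 14 \left(- \frac{37}{2} - 14\right) = \left(-14\right) \left(- \frac{65}{2}\right) = 455$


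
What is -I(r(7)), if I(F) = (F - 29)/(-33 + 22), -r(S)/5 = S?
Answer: -64/11 ≈ -5.8182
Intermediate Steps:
r(S) = -5*S
I(F) = 29/11 - F/11 (I(F) = (-29 + F)/(-11) = (-29 + F)*(-1/11) = 29/11 - F/11)
-I(r(7)) = -(29/11 - (-5)*7/11) = -(29/11 - 1/11*(-35)) = -(29/11 + 35/11) = -1*64/11 = -64/11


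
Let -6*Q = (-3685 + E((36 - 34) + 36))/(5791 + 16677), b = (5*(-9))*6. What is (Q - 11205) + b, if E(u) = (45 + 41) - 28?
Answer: -515639391/44936 ≈ -11475.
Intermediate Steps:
b = -270 (b = -45*6 = -270)
E(u) = 58 (E(u) = 86 - 28 = 58)
Q = 1209/44936 (Q = -(-3685 + 58)/(6*(5791 + 16677)) = -(-1209)/(2*22468) = -⅙*(-3627/22468) = 1209/44936 ≈ 0.026905)
(Q - 11205) + b = (1209/44936 - 11205) - 270 = -503506671/44936 - 270 = -515639391/44936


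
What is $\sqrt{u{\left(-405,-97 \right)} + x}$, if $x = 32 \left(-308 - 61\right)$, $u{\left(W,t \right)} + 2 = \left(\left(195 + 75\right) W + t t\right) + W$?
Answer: $2 i \sqrt{28039} \approx 334.9 i$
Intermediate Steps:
$u{\left(W,t \right)} = -2 + t^{2} + 271 W$ ($u{\left(W,t \right)} = -2 + \left(\left(\left(195 + 75\right) W + t t\right) + W\right) = -2 + \left(\left(270 W + t^{2}\right) + W\right) = -2 + \left(\left(t^{2} + 270 W\right) + W\right) = -2 + \left(t^{2} + 271 W\right) = -2 + t^{2} + 271 W$)
$x = -11808$ ($x = 32 \left(-369\right) = -11808$)
$\sqrt{u{\left(-405,-97 \right)} + x} = \sqrt{\left(-2 + \left(-97\right)^{2} + 271 \left(-405\right)\right) - 11808} = \sqrt{\left(-2 + 9409 - 109755\right) - 11808} = \sqrt{-100348 - 11808} = \sqrt{-112156} = 2 i \sqrt{28039}$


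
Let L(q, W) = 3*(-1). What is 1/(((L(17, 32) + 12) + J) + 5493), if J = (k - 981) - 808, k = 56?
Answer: 1/3769 ≈ 0.00026532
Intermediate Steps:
J = -1733 (J = (56 - 981) - 808 = -925 - 808 = -1733)
L(q, W) = -3
1/(((L(17, 32) + 12) + J) + 5493) = 1/(((-3 + 12) - 1733) + 5493) = 1/((9 - 1733) + 5493) = 1/(-1724 + 5493) = 1/3769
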